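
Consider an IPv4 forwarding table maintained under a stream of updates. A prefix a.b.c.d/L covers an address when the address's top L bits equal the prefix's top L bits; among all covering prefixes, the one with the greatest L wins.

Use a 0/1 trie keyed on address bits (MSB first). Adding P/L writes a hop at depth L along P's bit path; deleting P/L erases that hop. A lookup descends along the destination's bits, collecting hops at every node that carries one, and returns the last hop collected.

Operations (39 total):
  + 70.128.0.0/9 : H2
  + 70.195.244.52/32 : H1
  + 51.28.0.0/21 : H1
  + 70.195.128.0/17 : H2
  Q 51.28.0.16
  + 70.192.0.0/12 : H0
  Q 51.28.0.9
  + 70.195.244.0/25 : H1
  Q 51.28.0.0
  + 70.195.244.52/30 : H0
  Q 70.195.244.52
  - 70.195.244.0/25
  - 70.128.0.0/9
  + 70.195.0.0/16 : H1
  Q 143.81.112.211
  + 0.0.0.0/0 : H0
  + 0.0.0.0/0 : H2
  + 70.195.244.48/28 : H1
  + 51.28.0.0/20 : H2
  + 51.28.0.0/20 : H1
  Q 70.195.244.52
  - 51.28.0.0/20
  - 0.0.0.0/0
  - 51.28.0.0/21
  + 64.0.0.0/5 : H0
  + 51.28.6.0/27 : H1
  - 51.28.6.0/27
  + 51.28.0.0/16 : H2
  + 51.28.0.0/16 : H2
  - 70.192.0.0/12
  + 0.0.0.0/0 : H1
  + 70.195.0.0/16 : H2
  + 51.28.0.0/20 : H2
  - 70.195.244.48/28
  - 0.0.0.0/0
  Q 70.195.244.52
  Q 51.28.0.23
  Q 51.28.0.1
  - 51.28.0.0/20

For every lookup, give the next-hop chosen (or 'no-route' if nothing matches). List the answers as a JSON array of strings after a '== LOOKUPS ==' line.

Trace:
  + 70.128.0.0/9 (H2) depth=9
  + 70.195.244.52/32 (H1) depth=32
  + 51.28.0.0/21 (H1) depth=21
  + 70.195.128.0/17 (H2) depth=17
  Q 51.28.0.16: descend 001100110001110000000 ; hops seen [H1] ; pick H1
  + 70.192.0.0/12 (H0) depth=12
  Q 51.28.0.9: descend 001100110001110000000 ; hops seen [H1] ; pick H1
  + 70.195.244.0/25 (H1) depth=25
  Q 51.28.0.0: descend 001100110001110000000 ; hops seen [H1] ; pick H1
  + 70.195.244.52/30 (H0) depth=30
  Q 70.195.244.52: descend 01000110110000111111010000110100 ; hops seen [H2,H0,H2,H1,H0,H1] ; pick H1
  del 70.195.244.0/25 (clear depth 25)
  del 70.128.0.0/9 (clear depth 9)
  + 70.195.0.0/16 (H1) depth=16
  Q 143.81.112.211: descend ε ; hops seen [∅] ; pick no-route
  + 0.0.0.0/0 (H0) depth=0
  + 0.0.0.0/0 (H2) depth=0
  + 70.195.244.48/28 (H1) depth=28
  + 51.28.0.0/20 (H2) depth=20
  + 51.28.0.0/20 (H1) depth=20
  Q 70.195.244.52: descend 01000110110000111111010000110100 ; hops seen [H2,H0,H1,H2,H1,H0,H1] ; pick H1
  del 51.28.0.0/20 (clear depth 20)
  del 0.0.0.0/0 (clear depth 0)
  del 51.28.0.0/21 (clear depth 21)
  + 64.0.0.0/5 (H0) depth=5
  + 51.28.6.0/27 (H1) depth=27
  del 51.28.6.0/27 (clear depth 27)
  + 51.28.0.0/16 (H2) depth=16
  + 51.28.0.0/16 (H2) depth=16
  del 70.192.0.0/12 (clear depth 12)
  + 0.0.0.0/0 (H1) depth=0
  + 70.195.0.0/16 (H2) depth=16
  + 51.28.0.0/20 (H2) depth=20
  del 70.195.244.48/28 (clear depth 28)
  del 0.0.0.0/0 (clear depth 0)
  Q 70.195.244.52: descend 01000110110000111111010000110100 ; hops seen [H0,H2,H2,H0,H1] ; pick H1
  Q 51.28.0.23: descend 001100110001110000000 ; hops seen [H2,H2] ; pick H2
  Q 51.28.0.1: descend 001100110001110000000 ; hops seen [H2,H2] ; pick H2
  del 51.28.0.0/20 (clear depth 20)

== LOOKUPS ==
["H1","H1","H1","H1","no-route","H1","H1","H2","H2"]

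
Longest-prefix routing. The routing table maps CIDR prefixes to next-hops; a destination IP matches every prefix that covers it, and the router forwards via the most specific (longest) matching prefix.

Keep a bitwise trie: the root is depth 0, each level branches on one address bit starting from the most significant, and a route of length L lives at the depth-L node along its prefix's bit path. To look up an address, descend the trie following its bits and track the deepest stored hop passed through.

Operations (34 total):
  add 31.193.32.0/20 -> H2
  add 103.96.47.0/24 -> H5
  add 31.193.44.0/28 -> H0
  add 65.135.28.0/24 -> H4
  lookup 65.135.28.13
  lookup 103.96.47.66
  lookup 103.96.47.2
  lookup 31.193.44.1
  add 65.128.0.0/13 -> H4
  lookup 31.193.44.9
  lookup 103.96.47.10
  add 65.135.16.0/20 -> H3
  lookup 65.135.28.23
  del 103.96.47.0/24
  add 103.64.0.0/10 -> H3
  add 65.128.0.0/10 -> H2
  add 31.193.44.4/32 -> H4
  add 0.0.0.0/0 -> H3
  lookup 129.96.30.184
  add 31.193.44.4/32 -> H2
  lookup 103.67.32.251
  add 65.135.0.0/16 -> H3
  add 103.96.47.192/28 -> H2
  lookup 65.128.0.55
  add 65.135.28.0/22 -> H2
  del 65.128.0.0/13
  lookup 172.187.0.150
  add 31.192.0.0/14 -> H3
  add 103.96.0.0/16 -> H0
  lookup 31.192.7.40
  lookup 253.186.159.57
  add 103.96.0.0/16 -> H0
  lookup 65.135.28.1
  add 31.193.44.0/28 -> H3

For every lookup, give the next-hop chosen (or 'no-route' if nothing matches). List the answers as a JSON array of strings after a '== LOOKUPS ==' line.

Process each operation:
  + 31.193.32.0/20 (H2) depth=20
  + 103.96.47.0/24 (H5) depth=24
  + 31.193.44.0/28 (H0) depth=28
  + 65.135.28.0/24 (H4) depth=24
  Q 65.135.28.13: descend 010000011000011100011100 ; hops seen [H4] ; pick H4
  Q 103.96.47.66: descend 011001110110000000101111 ; hops seen [H5] ; pick H5
  Q 103.96.47.2: descend 011001110110000000101111 ; hops seen [H5] ; pick H5
  Q 31.193.44.1: descend 0001111111000001001011000000 ; hops seen [H2,H0] ; pick H0
  + 65.128.0.0/13 (H4) depth=13
  Q 31.193.44.9: descend 0001111111000001001011000000 ; hops seen [H2,H0] ; pick H0
  Q 103.96.47.10: descend 011001110110000000101111 ; hops seen [H5] ; pick H5
  + 65.135.16.0/20 (H3) depth=20
  Q 65.135.28.23: descend 010000011000011100011100 ; hops seen [H4,H3,H4] ; pick H4
  del 103.96.47.0/24 (clear depth 24)
  + 103.64.0.0/10 (H3) depth=10
  + 65.128.0.0/10 (H2) depth=10
  + 31.193.44.4/32 (H4) depth=32
  + 0.0.0.0/0 (H3) depth=0
  Q 129.96.30.184: descend ε ; hops seen [H3] ; pick H3
  + 31.193.44.4/32 (H2) depth=32
  Q 103.67.32.251: descend 0110011101 ; hops seen [H3,H3] ; pick H3
  + 65.135.0.0/16 (H3) depth=16
  + 103.96.47.192/28 (H2) depth=28
  Q 65.128.0.55: descend 0100000110000 ; hops seen [H3,H2,H4] ; pick H4
  + 65.135.28.0/22 (H2) depth=22
  del 65.128.0.0/13 (clear depth 13)
  Q 172.187.0.150: descend ε ; hops seen [H3] ; pick H3
  + 31.192.0.0/14 (H3) depth=14
  + 103.96.0.0/16 (H0) depth=16
  Q 31.192.7.40: descend 000111111100000 ; hops seen [H3,H3] ; pick H3
  Q 253.186.159.57: descend ε ; hops seen [H3] ; pick H3
  + 103.96.0.0/16 (H0) depth=16
  Q 65.135.28.1: descend 010000011000011100011100 ; hops seen [H3,H2,H3,H3,H2,H4] ; pick H4
  + 31.193.44.0/28 (H3) depth=28

== LOOKUPS ==
["H4","H5","H5","H0","H0","H5","H4","H3","H3","H4","H3","H3","H3","H4"]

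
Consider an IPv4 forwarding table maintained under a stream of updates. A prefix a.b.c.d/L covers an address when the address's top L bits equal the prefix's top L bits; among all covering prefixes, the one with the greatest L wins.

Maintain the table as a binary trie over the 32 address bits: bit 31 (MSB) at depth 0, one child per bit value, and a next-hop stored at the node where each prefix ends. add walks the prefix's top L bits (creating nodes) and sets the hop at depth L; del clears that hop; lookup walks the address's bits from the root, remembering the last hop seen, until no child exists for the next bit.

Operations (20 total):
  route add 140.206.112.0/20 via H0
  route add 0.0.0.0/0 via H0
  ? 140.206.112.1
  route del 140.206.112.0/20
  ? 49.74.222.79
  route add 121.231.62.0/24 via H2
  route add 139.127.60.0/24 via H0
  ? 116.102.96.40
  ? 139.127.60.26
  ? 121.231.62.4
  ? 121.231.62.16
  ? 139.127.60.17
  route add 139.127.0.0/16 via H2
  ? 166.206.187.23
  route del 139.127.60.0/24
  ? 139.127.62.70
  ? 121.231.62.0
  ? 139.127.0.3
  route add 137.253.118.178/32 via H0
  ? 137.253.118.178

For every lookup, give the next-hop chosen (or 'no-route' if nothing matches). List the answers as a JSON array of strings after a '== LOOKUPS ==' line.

Trace:
  add 140.206.112.0/20 -> H0 at depth 20
  add 0.0.0.0/0 -> H0 at depth 0
  Q 140.206.112.1: descend 10001100110011100111 ; hops seen [H0,H0] ; pick H0
  del 140.206.112.0/20 (clear depth 20)
  Q 49.74.222.79: descend ε ; hops seen [H0] ; pick H0
  add 121.231.62.0/24 -> H2 at depth 24
  add 139.127.60.0/24 -> H0 at depth 24
  Q 116.102.96.40: descend 0111 ; hops seen [H0] ; pick H0
  Q 139.127.60.26: descend 100010110111111100111100 ; hops seen [H0,H0] ; pick H0
  Q 121.231.62.4: descend 011110011110011100111110 ; hops seen [H0,H2] ; pick H2
  Q 121.231.62.16: descend 011110011110011100111110 ; hops seen [H0,H2] ; pick H2
  Q 139.127.60.17: descend 100010110111111100111100 ; hops seen [H0,H0] ; pick H0
  add 139.127.0.0/16 -> H2 at depth 16
  Q 166.206.187.23: descend 10 ; hops seen [H0] ; pick H0
  del 139.127.60.0/24 (clear depth 24)
  Q 139.127.62.70: descend 1000101101111111001111 ; hops seen [H0,H2] ; pick H2
  Q 121.231.62.0: descend 011110011110011100111110 ; hops seen [H0,H2] ; pick H2
  Q 139.127.0.3: descend 100010110111111100 ; hops seen [H0,H2] ; pick H2
  add 137.253.118.178/32 -> H0 at depth 32
  Q 137.253.118.178: descend 10001001111111010111011010110010 ; hops seen [H0,H0] ; pick H0

== LOOKUPS ==
["H0","H0","H0","H0","H2","H2","H0","H0","H2","H2","H2","H0"]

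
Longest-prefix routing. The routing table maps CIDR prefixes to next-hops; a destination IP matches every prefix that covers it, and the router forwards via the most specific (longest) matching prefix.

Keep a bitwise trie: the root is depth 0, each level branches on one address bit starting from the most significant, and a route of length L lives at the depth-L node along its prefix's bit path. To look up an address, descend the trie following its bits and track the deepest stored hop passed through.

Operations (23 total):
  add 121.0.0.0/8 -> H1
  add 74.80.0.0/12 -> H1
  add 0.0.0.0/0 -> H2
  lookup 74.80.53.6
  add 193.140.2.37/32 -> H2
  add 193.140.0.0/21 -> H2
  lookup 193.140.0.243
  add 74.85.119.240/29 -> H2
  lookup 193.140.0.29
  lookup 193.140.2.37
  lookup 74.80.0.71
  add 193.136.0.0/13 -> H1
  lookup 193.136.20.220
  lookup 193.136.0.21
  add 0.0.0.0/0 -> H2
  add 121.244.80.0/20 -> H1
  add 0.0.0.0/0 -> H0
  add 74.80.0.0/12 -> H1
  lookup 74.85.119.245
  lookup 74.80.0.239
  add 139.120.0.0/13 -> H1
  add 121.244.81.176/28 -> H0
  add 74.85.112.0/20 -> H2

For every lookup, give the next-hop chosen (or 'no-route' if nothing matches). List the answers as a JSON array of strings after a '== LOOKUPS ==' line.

Process each operation:
  + 121.0.0.0/8 (H1) depth=8
  + 74.80.0.0/12 (H1) depth=12
  + 0.0.0.0/0 (H2) depth=0
  ? 74.80.53.6  path d0:H2→d1:-→d2:-→d3:-→d4:-→d5:-→d6:-→d7:-→d8:-→d9:-→d10:-→d11:-→d12:H1  best=H1
  + 193.140.2.37/32 (H2) depth=32
  + 193.140.0.0/21 (H2) depth=21
  ? 193.140.0.243  path d0:H2→d1:-→d2:-→d3:-→d4:-→d5:-→d6:-→d7:-→d8:-→d9:-→d10:-→d11:-→d12:-→d13:-→d14:-→d15:-→d16:-→d17:-→d18:-→d19:-→d20:-→d21:H2→d22:-  best=H2
  + 74.85.119.240/29 (H2) depth=29
  ? 193.140.0.29  path d0:H2→d1:-→d2:-→d3:-→d4:-→d5:-→d6:-→d7:-→d8:-→d9:-→d10:-→d11:-→d12:-→d13:-→d14:-→d15:-→d16:-→d17:-→d18:-→d19:-→d20:-→d21:H2→d22:-  best=H2
  ? 193.140.2.37  path d0:H2→d1:-→d2:-→d3:-→d4:-→d5:-→d6:-→d7:-→d8:-→d9:-→d10:-→d11:-→d12:-→d13:-→d14:-→d15:-→d16:-→d17:-→d18:-→d19:-→d20:-→d21:H2→d22:-→d23:-→d24:-→d25:-→d26:-→d27:-→d28:-→d29:-→d30:-→d31:-→d32:H2  best=H2
  ? 74.80.0.71  path d0:H2→d1:-→d2:-→d3:-→d4:-→d5:-→d6:-→d7:-→d8:-→d9:-→d10:-→d11:-→d12:H1→d13:-  best=H1
  + 193.136.0.0/13 (H1) depth=13
  ? 193.136.20.220  path d0:H2→d1:-→d2:-→d3:-→d4:-→d5:-→d6:-→d7:-→d8:-→d9:-→d10:-→d11:-→d12:-→d13:H1  best=H1
  ? 193.136.0.21  path d0:H2→d1:-→d2:-→d3:-→d4:-→d5:-→d6:-→d7:-→d8:-→d9:-→d10:-→d11:-→d12:-→d13:H1  best=H1
  + 0.0.0.0/0 (H2) depth=0
  + 121.244.80.0/20 (H1) depth=20
  + 0.0.0.0/0 (H0) depth=0
  + 74.80.0.0/12 (H1) depth=12
  ? 74.85.119.245  path d0:H0→d1:-→d2:-→d3:-→d4:-→d5:-→d6:-→d7:-→d8:-→d9:-→d10:-→d11:-→d12:H1→d13:-→d14:-→d15:-→d16:-→d17:-→d18:-→d19:-→d20:-→d21:-→d22:-→d23:-→d24:-→d25:-→d26:-→d27:-→d28:-→d29:H2  best=H2
  ? 74.80.0.239  path d0:H0→d1:-→d2:-→d3:-→d4:-→d5:-→d6:-→d7:-→d8:-→d9:-→d10:-→d11:-→d12:H1→d13:-  best=H1
  + 139.120.0.0/13 (H1) depth=13
  + 121.244.81.176/28 (H0) depth=28
  + 74.85.112.0/20 (H2) depth=20

== LOOKUPS ==
["H1","H2","H2","H2","H1","H1","H1","H2","H1"]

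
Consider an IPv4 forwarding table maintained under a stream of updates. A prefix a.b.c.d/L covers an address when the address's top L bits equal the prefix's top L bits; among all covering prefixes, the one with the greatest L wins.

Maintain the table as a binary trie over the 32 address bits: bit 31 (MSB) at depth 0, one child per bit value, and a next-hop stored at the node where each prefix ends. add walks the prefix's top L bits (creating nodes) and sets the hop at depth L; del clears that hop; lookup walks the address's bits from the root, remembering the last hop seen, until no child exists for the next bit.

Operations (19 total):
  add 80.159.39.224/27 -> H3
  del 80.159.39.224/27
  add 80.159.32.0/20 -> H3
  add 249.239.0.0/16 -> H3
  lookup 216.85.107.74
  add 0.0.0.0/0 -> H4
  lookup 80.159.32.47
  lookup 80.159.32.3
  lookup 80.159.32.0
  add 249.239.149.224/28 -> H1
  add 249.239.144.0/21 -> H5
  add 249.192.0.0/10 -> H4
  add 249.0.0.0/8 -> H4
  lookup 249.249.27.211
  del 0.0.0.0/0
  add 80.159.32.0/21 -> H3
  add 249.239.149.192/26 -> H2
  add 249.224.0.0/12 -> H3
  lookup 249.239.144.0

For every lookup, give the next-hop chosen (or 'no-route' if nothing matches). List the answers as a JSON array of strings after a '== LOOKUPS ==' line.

Process each operation:
  + 80.159.39.224/27 (H3) depth=27
  del 80.159.39.224/27 (clear depth 27)
  + 80.159.32.0/20 (H3) depth=20
  + 249.239.0.0/16 (H3) depth=16
  ? 216.85.107.74  path d0:-→d1:-→d2:-  best=no-route
  + 0.0.0.0/0 (H4) depth=0
  ? 80.159.32.47  path d0:H4→d1:-→d2:-→d3:-→d4:-→d5:-→d6:-→d7:-→d8:-→d9:-→d10:-→d11:-→d12:-→d13:-→d14:-→d15:-→d16:-→d17:-→d18:-→d19:-→d20:H3→d21:-  best=H3
  ? 80.159.32.3  path d0:H4→d1:-→d2:-→d3:-→d4:-→d5:-→d6:-→d7:-→d8:-→d9:-→d10:-→d11:-→d12:-→d13:-→d14:-→d15:-→d16:-→d17:-→d18:-→d19:-→d20:H3→d21:-  best=H3
  ? 80.159.32.0  path d0:H4→d1:-→d2:-→d3:-→d4:-→d5:-→d6:-→d7:-→d8:-→d9:-→d10:-→d11:-→d12:-→d13:-→d14:-→d15:-→d16:-→d17:-→d18:-→d19:-→d20:H3→d21:-  best=H3
  + 249.239.149.224/28 (H1) depth=28
  + 249.239.144.0/21 (H5) depth=21
  + 249.192.0.0/10 (H4) depth=10
  + 249.0.0.0/8 (H4) depth=8
  ? 249.249.27.211  path d0:H4→d1:-→d2:-→d3:-→d4:-→d5:-→d6:-→d7:-→d8:H4→d9:-→d10:H4→d11:-  best=H4
  del 0.0.0.0/0 (clear depth 0)
  + 80.159.32.0/21 (H3) depth=21
  + 249.239.149.192/26 (H2) depth=26
  + 249.224.0.0/12 (H3) depth=12
  ? 249.239.144.0  path d0:-→d1:-→d2:-→d3:-→d4:-→d5:-→d6:-→d7:-→d8:H4→d9:-→d10:H4→d11:-→d12:H3→d13:-→d14:-→d15:-→d16:H3→d17:-→d18:-→d19:-→d20:-→d21:H5  best=H5

== LOOKUPS ==
["no-route","H3","H3","H3","H4","H5"]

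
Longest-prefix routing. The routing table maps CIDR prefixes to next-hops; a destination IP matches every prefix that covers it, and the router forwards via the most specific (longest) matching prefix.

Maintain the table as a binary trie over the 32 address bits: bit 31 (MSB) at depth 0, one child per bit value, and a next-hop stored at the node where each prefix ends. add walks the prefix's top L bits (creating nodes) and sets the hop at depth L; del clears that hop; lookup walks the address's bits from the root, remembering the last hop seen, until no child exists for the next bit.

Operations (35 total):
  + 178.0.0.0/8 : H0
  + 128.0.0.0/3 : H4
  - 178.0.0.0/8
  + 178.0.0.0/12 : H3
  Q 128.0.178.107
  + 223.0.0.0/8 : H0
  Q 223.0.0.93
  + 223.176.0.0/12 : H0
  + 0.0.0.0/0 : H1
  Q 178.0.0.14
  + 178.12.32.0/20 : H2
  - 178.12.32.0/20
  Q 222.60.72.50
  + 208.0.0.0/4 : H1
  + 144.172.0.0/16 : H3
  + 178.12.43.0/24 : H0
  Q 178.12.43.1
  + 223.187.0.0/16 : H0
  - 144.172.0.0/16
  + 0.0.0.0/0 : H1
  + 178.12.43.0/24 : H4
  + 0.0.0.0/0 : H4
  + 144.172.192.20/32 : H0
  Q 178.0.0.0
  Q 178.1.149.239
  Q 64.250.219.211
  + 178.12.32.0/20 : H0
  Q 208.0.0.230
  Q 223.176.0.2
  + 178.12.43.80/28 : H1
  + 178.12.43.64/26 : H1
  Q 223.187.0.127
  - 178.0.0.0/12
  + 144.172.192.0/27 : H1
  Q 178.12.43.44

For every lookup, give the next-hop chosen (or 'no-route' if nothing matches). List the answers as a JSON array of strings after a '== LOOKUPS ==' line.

Apply in order:
  + 178.0.0.0/8 (H0) depth=8
  + 128.0.0.0/3 (H4) depth=3
  - 178.0.0.0/8 clear@8
  + 178.0.0.0/12 (H3) depth=12
  lookup 128.0.178.107: bits 100 walk d0:-→d1:-→d2:-→d3:H4 -> H4
  + 223.0.0.0/8 (H0) depth=8
  lookup 223.0.0.93: bits 11011111 walk d0:-→d1:-→d2:-→d3:-→d4:-→d5:-→d6:-→d7:-→d8:H0 -> H0
  + 223.176.0.0/12 (H0) depth=12
  + 0.0.0.0/0 (H1) depth=0
  lookup 178.0.0.14: bits 101100100000 walk d0:H1→d1:-→d2:-→d3:-→d4:-→d5:-→d6:-→d7:-→d8:-→d9:-→d10:-→d11:-→d12:H3 -> H3
  + 178.12.32.0/20 (H2) depth=20
  - 178.12.32.0/20 clear@20
  lookup 222.60.72.50: bits 1101111 walk d0:H1→d1:-→d2:-→d3:-→d4:-→d5:-→d6:-→d7:- -> H1
  + 208.0.0.0/4 (H1) depth=4
  + 144.172.0.0/16 (H3) depth=16
  + 178.12.43.0/24 (H0) depth=24
  lookup 178.12.43.1: bits 101100100000110000101011 walk d0:H1→d1:-→d2:-→d3:-→d4:-→d5:-→d6:-→d7:-→d8:-→d9:-→d10:-→d11:-→d12:H3→d13:-→d14:-→d15:-→d16:-→d17:-→d18:-→d19:-→d20:-→d21:-→d22:-→d23:-→d24:H0 -> H0
  + 223.187.0.0/16 (H0) depth=16
  - 144.172.0.0/16 clear@16
  + 0.0.0.0/0 (H1) depth=0
  + 178.12.43.0/24 (H4) depth=24
  + 0.0.0.0/0 (H4) depth=0
  + 144.172.192.20/32 (H0) depth=32
  lookup 178.0.0.0: bits 101100100000 walk d0:H4→d1:-→d2:-→d3:-→d4:-→d5:-→d6:-→d7:-→d8:-→d9:-→d10:-→d11:-→d12:H3 -> H3
  lookup 178.1.149.239: bits 101100100000 walk d0:H4→d1:-→d2:-→d3:-→d4:-→d5:-→d6:-→d7:-→d8:-→d9:-→d10:-→d11:-→d12:H3 -> H3
  lookup 64.250.219.211: bits ε walk d0:H4 -> H4
  + 178.12.32.0/20 (H0) depth=20
  lookup 208.0.0.230: bits 1101 walk d0:H4→d1:-→d2:-→d3:-→d4:H1 -> H1
  lookup 223.176.0.2: bits 110111111011 walk d0:H4→d1:-→d2:-→d3:-→d4:H1→d5:-→d6:-→d7:-→d8:H0→d9:-→d10:-→d11:-→d12:H0 -> H0
  + 178.12.43.80/28 (H1) depth=28
  + 178.12.43.64/26 (H1) depth=26
  lookup 223.187.0.127: bits 1101111110111011 walk d0:H4→d1:-→d2:-→d3:-→d4:H1→d5:-→d6:-→d7:-→d8:H0→d9:-→d10:-→d11:-→d12:H0→d13:-→d14:-→d15:-→d16:H0 -> H0
  - 178.0.0.0/12 clear@12
  + 144.172.192.0/27 (H1) depth=27
  lookup 178.12.43.44: bits 1011001000001100001010110 walk d0:H4→d1:-→d2:-→d3:-→d4:-→d5:-→d6:-→d7:-→d8:-→d9:-→d10:-→d11:-→d12:-→d13:-→d14:-→d15:-→d16:-→d17:-→d18:-→d19:-→d20:H0→d21:-→d22:-→d23:-→d24:H4→d25:- -> H4

== LOOKUPS ==
["H4","H0","H3","H1","H0","H3","H3","H4","H1","H0","H0","H4"]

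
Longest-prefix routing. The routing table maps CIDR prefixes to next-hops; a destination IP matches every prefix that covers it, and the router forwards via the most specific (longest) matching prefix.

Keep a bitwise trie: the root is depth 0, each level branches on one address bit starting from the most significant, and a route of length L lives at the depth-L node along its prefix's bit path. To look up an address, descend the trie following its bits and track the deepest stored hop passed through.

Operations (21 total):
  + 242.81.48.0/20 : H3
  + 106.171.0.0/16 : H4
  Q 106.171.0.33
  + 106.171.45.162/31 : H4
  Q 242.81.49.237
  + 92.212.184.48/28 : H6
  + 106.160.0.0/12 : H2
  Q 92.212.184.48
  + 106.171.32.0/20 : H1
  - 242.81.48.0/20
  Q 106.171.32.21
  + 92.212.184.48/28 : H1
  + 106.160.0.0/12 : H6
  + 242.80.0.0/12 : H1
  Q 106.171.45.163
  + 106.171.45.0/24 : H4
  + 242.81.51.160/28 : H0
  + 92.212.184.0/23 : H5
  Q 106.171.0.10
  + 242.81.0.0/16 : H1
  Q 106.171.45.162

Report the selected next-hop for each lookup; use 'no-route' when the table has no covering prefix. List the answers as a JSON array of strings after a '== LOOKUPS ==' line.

Process each operation:
  add 242.81.48.0/20 -> H3 at depth 20
  add 106.171.0.0/16 -> H4 at depth 16
  ? 106.171.0.33  path d0:-→d1:-→d2:-→d3:-→d4:-→d5:-→d6:-→d7:-→d8:-→d9:-→d10:-→d11:-→d12:-→d13:-→d14:-→d15:-→d16:H4  best=H4
  add 106.171.45.162/31 -> H4 at depth 31
  ? 242.81.49.237  path d0:-→d1:-→d2:-→d3:-→d4:-→d5:-→d6:-→d7:-→d8:-→d9:-→d10:-→d11:-→d12:-→d13:-→d14:-→d15:-→d16:-→d17:-→d18:-→d19:-→d20:H3  best=H3
  add 92.212.184.48/28 -> H6 at depth 28
  add 106.160.0.0/12 -> H2 at depth 12
  ? 92.212.184.48  path d0:-→d1:-→d2:-→d3:-→d4:-→d5:-→d6:-→d7:-→d8:-→d9:-→d10:-→d11:-→d12:-→d13:-→d14:-→d15:-→d16:-→d17:-→d18:-→d19:-→d20:-→d21:-→d22:-→d23:-→d24:-→d25:-→d26:-→d27:-→d28:H6  best=H6
  add 106.171.32.0/20 -> H1 at depth 20
  del 242.81.48.0/20 (clear depth 20)
  ? 106.171.32.21  path d0:-→d1:-→d2:-→d3:-→d4:-→d5:-→d6:-→d7:-→d8:-→d9:-→d10:-→d11:-→d12:H2→d13:-→d14:-→d15:-→d16:H4→d17:-→d18:-→d19:-→d20:H1  best=H1
  add 92.212.184.48/28 -> H1 at depth 28
  add 106.160.0.0/12 -> H6 at depth 12
  add 242.80.0.0/12 -> H1 at depth 12
  ? 106.171.45.163  path d0:-→d1:-→d2:-→d3:-→d4:-→d5:-→d6:-→d7:-→d8:-→d9:-→d10:-→d11:-→d12:H6→d13:-→d14:-→d15:-→d16:H4→d17:-→d18:-→d19:-→d20:H1→d21:-→d22:-→d23:-→d24:-→d25:-→d26:-→d27:-→d28:-→d29:-→d30:-→d31:H4  best=H4
  add 106.171.45.0/24 -> H4 at depth 24
  add 242.81.51.160/28 -> H0 at depth 28
  add 92.212.184.0/23 -> H5 at depth 23
  ? 106.171.0.10  path d0:-→d1:-→d2:-→d3:-→d4:-→d5:-→d6:-→d7:-→d8:-→d9:-→d10:-→d11:-→d12:H6→d13:-→d14:-→d15:-→d16:H4→d17:-→d18:-  best=H4
  add 242.81.0.0/16 -> H1 at depth 16
  ? 106.171.45.162  path d0:-→d1:-→d2:-→d3:-→d4:-→d5:-→d6:-→d7:-→d8:-→d9:-→d10:-→d11:-→d12:H6→d13:-→d14:-→d15:-→d16:H4→d17:-→d18:-→d19:-→d20:H1→d21:-→d22:-→d23:-→d24:H4→d25:-→d26:-→d27:-→d28:-→d29:-→d30:-→d31:H4  best=H4

== LOOKUPS ==
["H4","H3","H6","H1","H4","H4","H4"]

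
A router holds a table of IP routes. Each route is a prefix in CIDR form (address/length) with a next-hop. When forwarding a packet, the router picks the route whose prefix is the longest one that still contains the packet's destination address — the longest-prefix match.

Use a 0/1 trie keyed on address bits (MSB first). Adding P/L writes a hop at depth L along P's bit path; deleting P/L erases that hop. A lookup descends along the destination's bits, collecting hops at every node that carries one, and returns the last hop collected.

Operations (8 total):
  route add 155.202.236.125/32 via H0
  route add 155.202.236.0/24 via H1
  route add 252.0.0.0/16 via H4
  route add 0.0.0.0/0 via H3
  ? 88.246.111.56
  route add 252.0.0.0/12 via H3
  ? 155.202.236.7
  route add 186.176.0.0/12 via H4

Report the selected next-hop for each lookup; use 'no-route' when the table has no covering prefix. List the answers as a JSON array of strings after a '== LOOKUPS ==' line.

Process each operation:
  + 155.202.236.125/32 (H0) depth=32
  + 155.202.236.0/24 (H1) depth=24
  + 252.0.0.0/16 (H4) depth=16
  + 0.0.0.0/0 (H3) depth=0
  ? 88.246.111.56  path d0:H3  best=H3
  + 252.0.0.0/12 (H3) depth=12
  ? 155.202.236.7  path d0:H3→d1:-→d2:-→d3:-→d4:-→d5:-→d6:-→d7:-→d8:-→d9:-→d10:-→d11:-→d12:-→d13:-→d14:-→d15:-→d16:-→d17:-→d18:-→d19:-→d20:-→d21:-→d22:-→d23:-→d24:H1→d25:-  best=H1
  + 186.176.0.0/12 (H4) depth=12

== LOOKUPS ==
["H3","H1"]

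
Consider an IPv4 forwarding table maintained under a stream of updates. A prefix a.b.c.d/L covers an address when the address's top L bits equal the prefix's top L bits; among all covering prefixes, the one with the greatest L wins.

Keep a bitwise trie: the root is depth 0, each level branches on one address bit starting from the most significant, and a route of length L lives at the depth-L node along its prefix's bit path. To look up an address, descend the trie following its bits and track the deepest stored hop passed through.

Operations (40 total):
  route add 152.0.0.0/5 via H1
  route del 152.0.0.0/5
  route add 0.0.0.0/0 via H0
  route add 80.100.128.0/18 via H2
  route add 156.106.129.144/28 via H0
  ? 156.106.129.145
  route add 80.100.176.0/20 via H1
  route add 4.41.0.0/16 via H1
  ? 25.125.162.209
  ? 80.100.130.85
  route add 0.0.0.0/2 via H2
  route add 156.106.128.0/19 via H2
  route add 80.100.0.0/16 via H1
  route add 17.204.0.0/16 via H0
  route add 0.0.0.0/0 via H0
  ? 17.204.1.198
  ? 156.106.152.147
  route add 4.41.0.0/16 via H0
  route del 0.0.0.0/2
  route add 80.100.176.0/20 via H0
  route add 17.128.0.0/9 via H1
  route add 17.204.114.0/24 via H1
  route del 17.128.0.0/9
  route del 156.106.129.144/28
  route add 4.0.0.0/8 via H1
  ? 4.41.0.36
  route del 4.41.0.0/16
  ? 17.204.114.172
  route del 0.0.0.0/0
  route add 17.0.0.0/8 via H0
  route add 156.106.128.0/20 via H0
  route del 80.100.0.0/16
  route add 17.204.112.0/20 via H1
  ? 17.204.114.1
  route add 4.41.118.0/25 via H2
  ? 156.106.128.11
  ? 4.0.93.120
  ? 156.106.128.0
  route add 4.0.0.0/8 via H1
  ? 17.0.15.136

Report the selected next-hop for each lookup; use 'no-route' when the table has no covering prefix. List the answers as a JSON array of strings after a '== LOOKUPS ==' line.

Process each operation:
  + 152.0.0.0/5 (H1) depth=5
  del 152.0.0.0/5 (clear depth 5)
  + 0.0.0.0/0 (H0) depth=0
  + 80.100.128.0/18 (H2) depth=18
  + 156.106.129.144/28 (H0) depth=28
  lookup 156.106.129.145: bits 1001110001101010100000011001 walk d0:H0→d1:-→d2:-→d3:-→d4:-→d5:-→d6:-→d7:-→d8:-→d9:-→d10:-→d11:-→d12:-→d13:-→d14:-→d15:-→d16:-→d17:-→d18:-→d19:-→d20:-→d21:-→d22:-→d23:-→d24:-→d25:-→d26:-→d27:-→d28:H0 -> H0
  + 80.100.176.0/20 (H1) depth=20
  + 4.41.0.0/16 (H1) depth=16
  lookup 25.125.162.209: bits 000 walk d0:H0→d1:-→d2:-→d3:- -> H0
  lookup 80.100.130.85: bits 010100000110010010 walk d0:H0→d1:-→d2:-→d3:-→d4:-→d5:-→d6:-→d7:-→d8:-→d9:-→d10:-→d11:-→d12:-→d13:-→d14:-→d15:-→d16:-→d17:-→d18:H2 -> H2
  + 0.0.0.0/2 (H2) depth=2
  + 156.106.128.0/19 (H2) depth=19
  + 80.100.0.0/16 (H1) depth=16
  + 17.204.0.0/16 (H0) depth=16
  + 0.0.0.0/0 (H0) depth=0
  lookup 17.204.1.198: bits 0001000111001100 walk d0:H0→d1:-→d2:H2→d3:-→d4:-→d5:-→d6:-→d7:-→d8:-→d9:-→d10:-→d11:-→d12:-→d13:-→d14:-→d15:-→d16:H0 -> H0
  lookup 156.106.152.147: bits 1001110001101010100 walk d0:H0→d1:-→d2:-→d3:-→d4:-→d5:-→d6:-→d7:-→d8:-→d9:-→d10:-→d11:-→d12:-→d13:-→d14:-→d15:-→d16:-→d17:-→d18:-→d19:H2 -> H2
  + 4.41.0.0/16 (H0) depth=16
  del 0.0.0.0/2 (clear depth 2)
  + 80.100.176.0/20 (H0) depth=20
  + 17.128.0.0/9 (H1) depth=9
  + 17.204.114.0/24 (H1) depth=24
  del 17.128.0.0/9 (clear depth 9)
  del 156.106.129.144/28 (clear depth 28)
  + 4.0.0.0/8 (H1) depth=8
  lookup 4.41.0.36: bits 0000010000101001 walk d0:H0→d1:-→d2:-→d3:-→d4:-→d5:-→d6:-→d7:-→d8:H1→d9:-→d10:-→d11:-→d12:-→d13:-→d14:-→d15:-→d16:H0 -> H0
  del 4.41.0.0/16 (clear depth 16)
  lookup 17.204.114.172: bits 000100011100110001110010 walk d0:H0→d1:-→d2:-→d3:-→d4:-→d5:-→d6:-→d7:-→d8:-→d9:-→d10:-→d11:-→d12:-→d13:-→d14:-→d15:-→d16:H0→d17:-→d18:-→d19:-→d20:-→d21:-→d22:-→d23:-→d24:H1 -> H1
  del 0.0.0.0/0 (clear depth 0)
  + 17.0.0.0/8 (H0) depth=8
  + 156.106.128.0/20 (H0) depth=20
  del 80.100.0.0/16 (clear depth 16)
  + 17.204.112.0/20 (H1) depth=20
  lookup 17.204.114.1: bits 000100011100110001110010 walk d0:-→d1:-→d2:-→d3:-→d4:-→d5:-→d6:-→d7:-→d8:H0→d9:-→d10:-→d11:-→d12:-→d13:-→d14:-→d15:-→d16:H0→d17:-→d18:-→d19:-→d20:H1→d21:-→d22:-→d23:-→d24:H1 -> H1
  + 4.41.118.0/25 (H2) depth=25
  lookup 156.106.128.11: bits 10011100011010101000000 walk d0:-→d1:-→d2:-→d3:-→d4:-→d5:-→d6:-→d7:-→d8:-→d9:-→d10:-→d11:-→d12:-→d13:-→d14:-→d15:-→d16:-→d17:-→d18:-→d19:H2→d20:H0→d21:-→d22:-→d23:- -> H0
  lookup 4.0.93.120: bits 0000010000 walk d0:-→d1:-→d2:-→d3:-→d4:-→d5:-→d6:-→d7:-→d8:H1→d9:-→d10:- -> H1
  lookup 156.106.128.0: bits 10011100011010101000000 walk d0:-→d1:-→d2:-→d3:-→d4:-→d5:-→d6:-→d7:-→d8:-→d9:-→d10:-→d11:-→d12:-→d13:-→d14:-→d15:-→d16:-→d17:-→d18:-→d19:H2→d20:H0→d21:-→d22:-→d23:- -> H0
  + 4.0.0.0/8 (H1) depth=8
  lookup 17.0.15.136: bits 00010001 walk d0:-→d1:-→d2:-→d3:-→d4:-→d5:-→d6:-→d7:-→d8:H0 -> H0

== LOOKUPS ==
["H0","H0","H2","H0","H2","H0","H1","H1","H0","H1","H0","H0"]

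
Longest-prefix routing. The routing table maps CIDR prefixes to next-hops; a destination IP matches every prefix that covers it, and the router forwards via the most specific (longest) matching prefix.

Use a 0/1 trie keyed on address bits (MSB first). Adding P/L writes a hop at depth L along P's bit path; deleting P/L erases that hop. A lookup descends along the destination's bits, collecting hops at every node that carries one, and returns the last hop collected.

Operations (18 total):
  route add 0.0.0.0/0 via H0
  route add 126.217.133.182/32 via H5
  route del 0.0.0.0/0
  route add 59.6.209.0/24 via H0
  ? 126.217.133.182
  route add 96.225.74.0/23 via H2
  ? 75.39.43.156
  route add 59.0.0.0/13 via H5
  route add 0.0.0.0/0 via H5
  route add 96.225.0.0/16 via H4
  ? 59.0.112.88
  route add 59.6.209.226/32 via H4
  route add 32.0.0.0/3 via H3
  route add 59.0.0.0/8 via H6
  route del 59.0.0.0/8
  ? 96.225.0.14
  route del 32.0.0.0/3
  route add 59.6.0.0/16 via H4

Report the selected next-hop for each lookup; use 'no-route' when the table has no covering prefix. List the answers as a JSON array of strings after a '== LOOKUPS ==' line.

Apply in order:
  add 0.0.0.0/0 -> H0 at depth 0
  add 126.217.133.182/32 -> H5 at depth 32
  del 0.0.0.0/0 (clear depth 0)
  add 59.6.209.0/24 -> H0 at depth 24
  lookup 126.217.133.182: bits 01111110110110011000010110110110 walk d0:-→d1:-→d2:-→d3:-→d4:-→d5:-→d6:-→d7:-→d8:-→d9:-→d10:-→d11:-→d12:-→d13:-→d14:-→d15:-→d16:-→d17:-→d18:-→d19:-→d20:-→d21:-→d22:-→d23:-→d24:-→d25:-→d26:-→d27:-→d28:-→d29:-→d30:-→d31:-→d32:H5 -> H5
  add 96.225.74.0/23 -> H2 at depth 23
  lookup 75.39.43.156: bits 01 walk d0:-→d1:-→d2:- -> no-route
  add 59.0.0.0/13 -> H5 at depth 13
  add 0.0.0.0/0 -> H5 at depth 0
  add 96.225.0.0/16 -> H4 at depth 16
  lookup 59.0.112.88: bits 0011101100000 walk d0:H5→d1:-→d2:-→d3:-→d4:-→d5:-→d6:-→d7:-→d8:-→d9:-→d10:-→d11:-→d12:-→d13:H5 -> H5
  add 59.6.209.226/32 -> H4 at depth 32
  add 32.0.0.0/3 -> H3 at depth 3
  add 59.0.0.0/8 -> H6 at depth 8
  del 59.0.0.0/8 (clear depth 8)
  lookup 96.225.0.14: bits 01100000111000010 walk d0:H5→d1:-→d2:-→d3:-→d4:-→d5:-→d6:-→d7:-→d8:-→d9:-→d10:-→d11:-→d12:-→d13:-→d14:-→d15:-→d16:H4→d17:- -> H4
  del 32.0.0.0/3 (clear depth 3)
  add 59.6.0.0/16 -> H4 at depth 16

== LOOKUPS ==
["H5","no-route","H5","H4"]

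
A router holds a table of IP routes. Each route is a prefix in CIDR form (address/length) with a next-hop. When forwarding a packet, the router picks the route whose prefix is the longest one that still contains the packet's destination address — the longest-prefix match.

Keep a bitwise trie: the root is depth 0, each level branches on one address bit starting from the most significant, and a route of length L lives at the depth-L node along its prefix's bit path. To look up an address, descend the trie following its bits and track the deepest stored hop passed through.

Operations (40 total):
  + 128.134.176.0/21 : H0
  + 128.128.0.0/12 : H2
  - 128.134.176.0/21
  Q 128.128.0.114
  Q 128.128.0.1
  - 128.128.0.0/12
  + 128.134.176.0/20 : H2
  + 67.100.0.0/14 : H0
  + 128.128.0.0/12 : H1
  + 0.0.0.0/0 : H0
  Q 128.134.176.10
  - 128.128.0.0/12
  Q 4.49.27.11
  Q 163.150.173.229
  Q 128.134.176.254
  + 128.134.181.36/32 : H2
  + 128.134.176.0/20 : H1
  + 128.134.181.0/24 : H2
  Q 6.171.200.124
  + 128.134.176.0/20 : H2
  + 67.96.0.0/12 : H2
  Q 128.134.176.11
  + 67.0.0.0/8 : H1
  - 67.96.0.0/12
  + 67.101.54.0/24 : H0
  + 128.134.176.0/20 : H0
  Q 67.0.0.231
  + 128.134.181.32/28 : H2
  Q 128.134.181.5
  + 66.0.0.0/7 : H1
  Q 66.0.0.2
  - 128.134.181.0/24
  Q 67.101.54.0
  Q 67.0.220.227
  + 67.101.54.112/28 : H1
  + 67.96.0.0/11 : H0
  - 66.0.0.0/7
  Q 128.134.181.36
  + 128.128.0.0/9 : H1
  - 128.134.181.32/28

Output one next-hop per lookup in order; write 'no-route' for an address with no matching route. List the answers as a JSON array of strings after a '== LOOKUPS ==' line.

Process each operation:
  + 128.134.176.0/21 (H0) depth=21
  + 128.128.0.0/12 (H2) depth=12
  del 128.134.176.0/21 (clear depth 21)
  lookup 128.128.0.114: bits 1000000010000 walk d0:-→d1:-→d2:-→d3:-→d4:-→d5:-→d6:-→d7:-→d8:-→d9:-→d10:-→d11:-→d12:H2→d13:- -> H2
  lookup 128.128.0.1: bits 1000000010000 walk d0:-→d1:-→d2:-→d3:-→d4:-→d5:-→d6:-→d7:-→d8:-→d9:-→d10:-→d11:-→d12:H2→d13:- -> H2
  del 128.128.0.0/12 (clear depth 12)
  + 128.134.176.0/20 (H2) depth=20
  + 67.100.0.0/14 (H0) depth=14
  + 128.128.0.0/12 (H1) depth=12
  + 0.0.0.0/0 (H0) depth=0
  lookup 128.134.176.10: bits 100000001000011010110 walk d0:H0→d1:-→d2:-→d3:-→d4:-→d5:-→d6:-→d7:-→d8:-→d9:-→d10:-→d11:-→d12:H1→d13:-→d14:-→d15:-→d16:-→d17:-→d18:-→d19:-→d20:H2→d21:- -> H2
  del 128.128.0.0/12 (clear depth 12)
  lookup 4.49.27.11: bits 0 walk d0:H0→d1:- -> H0
  lookup 163.150.173.229: bits 10 walk d0:H0→d1:-→d2:- -> H0
  lookup 128.134.176.254: bits 100000001000011010110 walk d0:H0→d1:-→d2:-→d3:-→d4:-→d5:-→d6:-→d7:-→d8:-→d9:-→d10:-→d11:-→d12:-→d13:-→d14:-→d15:-→d16:-→d17:-→d18:-→d19:-→d20:H2→d21:- -> H2
  + 128.134.181.36/32 (H2) depth=32
  + 128.134.176.0/20 (H1) depth=20
  + 128.134.181.0/24 (H2) depth=24
  lookup 6.171.200.124: bits 0 walk d0:H0→d1:- -> H0
  + 128.134.176.0/20 (H2) depth=20
  + 67.96.0.0/12 (H2) depth=12
  lookup 128.134.176.11: bits 100000001000011010110 walk d0:H0→d1:-→d2:-→d3:-→d4:-→d5:-→d6:-→d7:-→d8:-→d9:-→d10:-→d11:-→d12:-→d13:-→d14:-→d15:-→d16:-→d17:-→d18:-→d19:-→d20:H2→d21:- -> H2
  + 67.0.0.0/8 (H1) depth=8
  del 67.96.0.0/12 (clear depth 12)
  + 67.101.54.0/24 (H0) depth=24
  + 128.134.176.0/20 (H0) depth=20
  lookup 67.0.0.231: bits 010000110 walk d0:H0→d1:-→d2:-→d3:-→d4:-→d5:-→d6:-→d7:-→d8:H1→d9:- -> H1
  + 128.134.181.32/28 (H2) depth=28
  lookup 128.134.181.5: bits 10000000100001101011010100 walk d0:H0→d1:-→d2:-→d3:-→d4:-→d5:-→d6:-→d7:-→d8:-→d9:-→d10:-→d11:-→d12:-→d13:-→d14:-→d15:-→d16:-→d17:-→d18:-→d19:-→d20:H0→d21:-→d22:-→d23:-→d24:H2→d25:-→d26:- -> H2
  + 66.0.0.0/7 (H1) depth=7
  lookup 66.0.0.2: bits 0100001 walk d0:H0→d1:-→d2:-→d3:-→d4:-→d5:-→d6:-→d7:H1 -> H1
  del 128.134.181.0/24 (clear depth 24)
  lookup 67.101.54.0: bits 010000110110010100110110 walk d0:H0→d1:-→d2:-→d3:-→d4:-→d5:-→d6:-→d7:H1→d8:H1→d9:-→d10:-→d11:-→d12:-→d13:-→d14:H0→d15:-→d16:-→d17:-→d18:-→d19:-→d20:-→d21:-→d22:-→d23:-→d24:H0 -> H0
  lookup 67.0.220.227: bits 010000110 walk d0:H0→d1:-→d2:-→d3:-→d4:-→d5:-→d6:-→d7:H1→d8:H1→d9:- -> H1
  + 67.101.54.112/28 (H1) depth=28
  + 67.96.0.0/11 (H0) depth=11
  del 66.0.0.0/7 (clear depth 7)
  lookup 128.134.181.36: bits 10000000100001101011010100100100 walk d0:H0→d1:-→d2:-→d3:-→d4:-→d5:-→d6:-→d7:-→d8:-→d9:-→d10:-→d11:-→d12:-→d13:-→d14:-→d15:-→d16:-→d17:-→d18:-→d19:-→d20:H0→d21:-→d22:-→d23:-→d24:-→d25:-→d26:-→d27:-→d28:H2→d29:-→d30:-→d31:-→d32:H2 -> H2
  + 128.128.0.0/9 (H1) depth=9
  del 128.134.181.32/28 (clear depth 28)

== LOOKUPS ==
["H2","H2","H2","H0","H0","H2","H0","H2","H1","H2","H1","H0","H1","H2"]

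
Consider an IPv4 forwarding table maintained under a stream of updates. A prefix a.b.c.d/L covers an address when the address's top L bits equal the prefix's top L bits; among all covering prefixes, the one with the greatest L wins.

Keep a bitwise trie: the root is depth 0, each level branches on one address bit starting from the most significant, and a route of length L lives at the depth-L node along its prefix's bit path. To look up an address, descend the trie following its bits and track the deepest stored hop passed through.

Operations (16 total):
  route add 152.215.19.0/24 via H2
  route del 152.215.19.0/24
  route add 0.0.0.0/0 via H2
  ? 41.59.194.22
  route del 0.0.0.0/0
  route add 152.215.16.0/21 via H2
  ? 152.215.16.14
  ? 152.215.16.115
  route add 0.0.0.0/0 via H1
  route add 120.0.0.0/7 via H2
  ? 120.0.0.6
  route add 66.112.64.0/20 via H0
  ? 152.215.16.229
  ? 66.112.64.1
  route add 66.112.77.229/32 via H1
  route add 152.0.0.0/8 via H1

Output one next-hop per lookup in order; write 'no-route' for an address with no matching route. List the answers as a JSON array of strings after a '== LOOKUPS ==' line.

Process each operation:
  + 152.215.19.0/24 (H2) depth=24
  - 152.215.19.0/24 clear@24
  + 0.0.0.0/0 (H2) depth=0
  Q 41.59.194.22: descend ε ; hops seen [H2] ; pick H2
  - 0.0.0.0/0 clear@0
  + 152.215.16.0/21 (H2) depth=21
  Q 152.215.16.14: descend 1001100011010111000100 ; hops seen [H2] ; pick H2
  Q 152.215.16.115: descend 1001100011010111000100 ; hops seen [H2] ; pick H2
  + 0.0.0.0/0 (H1) depth=0
  + 120.0.0.0/7 (H2) depth=7
  Q 120.0.0.6: descend 0111100 ; hops seen [H1,H2] ; pick H2
  + 66.112.64.0/20 (H0) depth=20
  Q 152.215.16.229: descend 1001100011010111000100 ; hops seen [H1,H2] ; pick H2
  Q 66.112.64.1: descend 01000010011100000100 ; hops seen [H1,H0] ; pick H0
  + 66.112.77.229/32 (H1) depth=32
  + 152.0.0.0/8 (H1) depth=8

== LOOKUPS ==
["H2","H2","H2","H2","H2","H0"]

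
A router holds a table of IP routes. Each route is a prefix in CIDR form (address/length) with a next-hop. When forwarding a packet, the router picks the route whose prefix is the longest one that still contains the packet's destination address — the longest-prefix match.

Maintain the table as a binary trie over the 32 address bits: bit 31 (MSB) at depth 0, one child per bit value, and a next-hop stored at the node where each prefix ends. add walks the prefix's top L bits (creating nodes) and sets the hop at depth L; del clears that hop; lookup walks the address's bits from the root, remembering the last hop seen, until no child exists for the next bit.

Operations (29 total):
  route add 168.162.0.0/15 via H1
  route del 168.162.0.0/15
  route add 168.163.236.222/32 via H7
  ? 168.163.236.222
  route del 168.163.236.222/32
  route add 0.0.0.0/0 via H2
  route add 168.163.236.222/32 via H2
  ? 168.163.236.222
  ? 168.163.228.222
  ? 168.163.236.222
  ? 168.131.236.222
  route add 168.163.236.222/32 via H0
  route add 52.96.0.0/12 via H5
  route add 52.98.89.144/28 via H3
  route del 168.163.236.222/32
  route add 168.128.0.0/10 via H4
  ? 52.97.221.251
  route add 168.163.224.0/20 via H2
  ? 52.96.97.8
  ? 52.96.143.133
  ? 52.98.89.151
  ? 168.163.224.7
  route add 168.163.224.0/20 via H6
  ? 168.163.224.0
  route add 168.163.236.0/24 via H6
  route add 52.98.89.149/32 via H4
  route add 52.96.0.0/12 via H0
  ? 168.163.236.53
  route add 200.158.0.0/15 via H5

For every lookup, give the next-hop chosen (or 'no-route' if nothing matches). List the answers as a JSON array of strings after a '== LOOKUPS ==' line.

Process each operation:
  add 168.162.0.0/15 -> H1 at depth 15
  del 168.162.0.0/15 (clear depth 15)
  add 168.163.236.222/32 -> H7 at depth 32
  Q 168.163.236.222: descend 10101000101000111110110011011110 ; hops seen [H7] ; pick H7
  del 168.163.236.222/32 (clear depth 32)
  add 0.0.0.0/0 -> H2 at depth 0
  add 168.163.236.222/32 -> H2 at depth 32
  Q 168.163.236.222: descend 10101000101000111110110011011110 ; hops seen [H2,H2] ; pick H2
  Q 168.163.228.222: descend 10101000101000111110 ; hops seen [H2] ; pick H2
  Q 168.163.236.222: descend 10101000101000111110110011011110 ; hops seen [H2,H2] ; pick H2
  Q 168.131.236.222: descend 1010100010 ; hops seen [H2] ; pick H2
  add 168.163.236.222/32 -> H0 at depth 32
  add 52.96.0.0/12 -> H5 at depth 12
  add 52.98.89.144/28 -> H3 at depth 28
  del 168.163.236.222/32 (clear depth 32)
  add 168.128.0.0/10 -> H4 at depth 10
  Q 52.97.221.251: descend 00110100011000 ; hops seen [H2,H5] ; pick H5
  add 168.163.224.0/20 -> H2 at depth 20
  Q 52.96.97.8: descend 00110100011000 ; hops seen [H2,H5] ; pick H5
  Q 52.96.143.133: descend 00110100011000 ; hops seen [H2,H5] ; pick H5
  Q 52.98.89.151: descend 0011010001100010010110011001 ; hops seen [H2,H5,H3] ; pick H3
  Q 168.163.224.7: descend 10101000101000111110 ; hops seen [H2,H4,H2] ; pick H2
  add 168.163.224.0/20 -> H6 at depth 20
  Q 168.163.224.0: descend 10101000101000111110 ; hops seen [H2,H4,H6] ; pick H6
  add 168.163.236.0/24 -> H6 at depth 24
  add 52.98.89.149/32 -> H4 at depth 32
  add 52.96.0.0/12 -> H0 at depth 12
  Q 168.163.236.53: descend 101010001010001111101100 ; hops seen [H2,H4,H6,H6] ; pick H6
  add 200.158.0.0/15 -> H5 at depth 15

== LOOKUPS ==
["H7","H2","H2","H2","H2","H5","H5","H5","H3","H2","H6","H6"]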